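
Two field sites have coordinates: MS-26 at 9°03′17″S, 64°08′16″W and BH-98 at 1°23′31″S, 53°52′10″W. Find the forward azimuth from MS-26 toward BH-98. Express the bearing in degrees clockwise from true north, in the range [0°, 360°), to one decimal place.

53.7°

MS-26: φ = -9.05472°, λ = -64.13778°
BH-98: φ = -1.39194°, λ = -53.86944°
Δλ = 10.2683°
y = sin Δλ · cos φ₂ = 0.178206
x = cos φ₁ sin φ₂ − sin φ₁ cos φ₂ cos Δλ = 0.130823
θ = atan2(y, x) = 53.7173° → 53.7173° (mod 360°)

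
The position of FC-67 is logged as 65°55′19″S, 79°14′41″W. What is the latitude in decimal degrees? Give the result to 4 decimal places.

65.9219°S

65° + 55′/60 + 19″/3600 = 65 + 0.91667 + 0.00528 = 65.9219°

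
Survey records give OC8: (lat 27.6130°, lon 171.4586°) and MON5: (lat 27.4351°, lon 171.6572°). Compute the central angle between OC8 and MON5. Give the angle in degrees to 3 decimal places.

Δφ = -0.1779°,  Δλ = 0.1986°
a = sin²(Δφ/2) + cos φ₁ cos φ₂ sin²(Δλ/2) = 0.000005
c = 2·arcsin(√a) = 0.004369 rad = 0.2503°

0.250°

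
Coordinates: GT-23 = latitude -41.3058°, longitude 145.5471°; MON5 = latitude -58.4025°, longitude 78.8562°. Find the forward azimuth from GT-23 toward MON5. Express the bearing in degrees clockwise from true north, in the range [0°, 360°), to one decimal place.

Δλ = -66.6909°
y = sin Δλ · cos φ₂ = -0.481186
x = cos φ₁ sin φ₂ − sin φ₁ cos φ₂ cos Δλ = -0.502984
θ = atan2(y, x) = -136.2688° → 223.7312° (mod 360°)

223.7°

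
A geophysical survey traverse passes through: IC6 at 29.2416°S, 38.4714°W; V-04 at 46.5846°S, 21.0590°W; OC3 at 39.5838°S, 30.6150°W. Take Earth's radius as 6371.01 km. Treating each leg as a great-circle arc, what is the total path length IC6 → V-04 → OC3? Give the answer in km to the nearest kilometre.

3546 km

IC6→V-04: c = 0.384312 rad, d = 2448.46 km
V-04→OC3: c = 0.172292 rad, d = 1097.67 km
Total = 2448.46 + 1097.67 = 3546.13 km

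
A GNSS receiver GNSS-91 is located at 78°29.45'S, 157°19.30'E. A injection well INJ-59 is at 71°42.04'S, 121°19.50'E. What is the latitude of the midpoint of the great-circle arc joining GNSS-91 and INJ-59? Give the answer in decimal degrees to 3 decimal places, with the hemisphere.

75.759°S

GNSS-91: φ = -78.49083°, λ = +157.32167°
INJ-59: φ = -71.70067°, λ = +121.32500°
Bx = cos φ₂ cos Δλ = 0.254027,  By = cos φ₂ sin Δλ = -0.184539
φₘ = atan2(sin φ₁ + sin φ₂, √((cos φ₁ + Bx)² + By²)) = -75.75917°
λₘ = λ₁ + atan2(By, cos φ₁ + Bx) = 135.18149°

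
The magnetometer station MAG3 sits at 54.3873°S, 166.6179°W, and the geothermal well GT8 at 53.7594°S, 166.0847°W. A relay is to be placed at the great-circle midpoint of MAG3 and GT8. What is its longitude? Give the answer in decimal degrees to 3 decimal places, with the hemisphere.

Bx = cos φ₂ cos Δλ = 0.591152,  By = cos φ₂ sin Δλ = 0.005501
φₘ = atan2(sin φ₁ + sin φ₂, √((cos φ₁ + Bx)² + By²)) = -54.07364°
λₘ = λ₁ + atan2(By, cos φ₁ + Bx) = -166.34928°

166.349°W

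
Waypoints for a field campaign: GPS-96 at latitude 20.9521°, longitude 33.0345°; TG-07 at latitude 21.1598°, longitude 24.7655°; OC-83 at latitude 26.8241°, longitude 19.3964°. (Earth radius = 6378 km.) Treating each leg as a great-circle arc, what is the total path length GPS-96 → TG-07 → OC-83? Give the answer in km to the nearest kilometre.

GPS-96→TG-07: c = 0.134719 rad, d = 859.23 km
TG-07→OC-83: c = 0.130738 rad, d = 833.85 km
Total = 859.23 + 833.85 = 1693.08 km

1693 km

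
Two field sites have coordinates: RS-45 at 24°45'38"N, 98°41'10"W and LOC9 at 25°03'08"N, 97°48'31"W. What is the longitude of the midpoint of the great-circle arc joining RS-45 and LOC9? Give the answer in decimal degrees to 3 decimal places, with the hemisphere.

98.248°W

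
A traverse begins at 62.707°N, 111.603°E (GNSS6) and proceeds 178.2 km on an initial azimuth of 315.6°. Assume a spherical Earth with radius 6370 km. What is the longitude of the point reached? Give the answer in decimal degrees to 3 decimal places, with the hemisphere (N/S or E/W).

109.060°E

δ = d/R = 178.2/6370 = 0.027975 rad
φ₂ = arcsin(sin φ₁ cos δ + cos φ₁ sin δ cos θ)
   = arcsin(0.88867·0.99961 + 0.45854·0.02797·0.71447) = 63.82999°
λ₂ = λ₁ + atan2(sin θ sin δ cos φ₁, cos δ − sin φ₁ sin φ₂) = 109.05973°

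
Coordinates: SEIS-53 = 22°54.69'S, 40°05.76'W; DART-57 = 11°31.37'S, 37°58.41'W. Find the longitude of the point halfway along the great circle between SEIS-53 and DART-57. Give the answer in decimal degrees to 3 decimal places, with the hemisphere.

SEIS-53: φ = -22.91150°, λ = -40.09600°
DART-57: φ = -11.52283°, λ = -37.97350°
Bx = cos φ₂ cos Δλ = 0.979173,  By = cos φ₂ sin Δλ = 0.036290
φₘ = atan2(sin φ₁ + sin φ₂, √((cos φ₁ + Bx)² + By²)) = -17.21994°
λₘ = λ₁ + atan2(By, cos φ₁ + Bx) = -39.00195°

39.002°W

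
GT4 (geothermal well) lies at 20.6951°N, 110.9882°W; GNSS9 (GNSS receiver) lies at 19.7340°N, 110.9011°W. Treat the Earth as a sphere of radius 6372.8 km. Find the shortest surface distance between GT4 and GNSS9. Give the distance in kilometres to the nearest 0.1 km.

Δφ = -0.9611°,  Δλ = 0.0871°
a = sin²(Δφ/2) + cos φ₁ cos φ₂ sin²(Δλ/2) = 0.000071
c = 2·arcsin(√a) = 0.016835 rad = 0.9646°
d = R·c = 6372.8 × 0.016835 = 107.3 km

107.3 km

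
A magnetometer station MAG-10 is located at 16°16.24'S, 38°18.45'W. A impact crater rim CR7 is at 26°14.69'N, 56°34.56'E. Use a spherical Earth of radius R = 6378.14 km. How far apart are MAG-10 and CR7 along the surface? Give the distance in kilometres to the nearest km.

11285 km

MAG-10: φ = -16.27067°, λ = -38.30750°
CR7: φ = +26.24483°, λ = +56.57600°
Δφ = 42.5155°,  Δλ = 94.8835°
a = sin²(Δφ/2) + cos φ₁ cos φ₂ sin²(Δλ/2) = 0.598596
c = 2·arcsin(√a) = 1.769289 rad = 101.3728°
d = R·c = 6378.14 × 1.769289 = 11284.8 km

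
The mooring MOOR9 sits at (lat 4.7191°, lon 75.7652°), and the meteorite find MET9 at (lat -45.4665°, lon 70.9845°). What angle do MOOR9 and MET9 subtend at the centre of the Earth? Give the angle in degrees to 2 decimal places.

Δφ = -50.1856°,  Δλ = -4.7807°
a = sin²(Δφ/2) + cos φ₁ cos φ₂ sin²(Δλ/2) = 0.181064
c = 2·arcsin(√a) = 0.879066 rad = 50.3667°

50.37°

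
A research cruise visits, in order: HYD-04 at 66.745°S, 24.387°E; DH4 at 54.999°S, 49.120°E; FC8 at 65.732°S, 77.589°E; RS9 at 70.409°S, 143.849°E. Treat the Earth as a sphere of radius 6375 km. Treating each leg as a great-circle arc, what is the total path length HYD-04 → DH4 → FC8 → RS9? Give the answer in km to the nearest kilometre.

6447 km

HYD-04→DH4: c = 0.289855 rad, d = 1847.83 km
DH4→FC8: c = 0.304497 rad, d = 1941.17 km
FC8→RS9: c = 0.416922 rad, d = 2657.88 km
Total = 1847.83 + 1941.17 + 2657.88 = 6446.87 km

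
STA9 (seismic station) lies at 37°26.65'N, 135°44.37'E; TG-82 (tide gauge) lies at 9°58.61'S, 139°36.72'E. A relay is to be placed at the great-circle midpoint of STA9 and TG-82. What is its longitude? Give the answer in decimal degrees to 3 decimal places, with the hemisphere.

137.884°E

STA9: φ = +37.44417°, λ = +135.73950°
TG-82: φ = -9.97683°, λ = +139.61200°
Bx = cos φ₂ cos Δλ = 0.982629,  By = cos φ₂ sin Δλ = 0.066515
φₘ = atan2(sin φ₁ + sin φ₂, √((cos φ₁ + Bx)² + By²)) = 13.74113°
λₘ = λ₁ + atan2(By, cos φ₁ + Bx) = 137.88366°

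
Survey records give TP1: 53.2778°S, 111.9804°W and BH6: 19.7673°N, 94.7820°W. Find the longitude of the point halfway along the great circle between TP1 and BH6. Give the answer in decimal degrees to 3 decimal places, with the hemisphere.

Bx = cos φ₂ cos Δλ = 0.898995,  By = cos φ₂ sin Δλ = 0.278258
φₘ = atan2(sin φ₁ + sin φ₂, √((cos φ₁ + Bx)² + By²)) = -16.92583°
λₘ = λ₁ + atan2(By, cos φ₁ + Bx) = -101.45012°

101.450°W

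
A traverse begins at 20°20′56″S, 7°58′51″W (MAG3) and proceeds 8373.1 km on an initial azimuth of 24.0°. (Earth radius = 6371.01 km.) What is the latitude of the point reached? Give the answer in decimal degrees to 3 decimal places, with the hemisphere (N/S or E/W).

MAG3: φ = -20.34889°, λ = -7.98083°
δ = d/R = 8373.1/6371.01 = 1.314250 rad
φ₂ = arcsin(sin φ₁ cos δ + cos φ₁ sin δ cos θ)
   = arcsin(-0.34774·0.25374 + 0.93759·0.96727·0.91355) = 47.75407°
λ₂ = λ₁ + atan2(sin θ sin δ cos φ₁, cos δ − sin φ₁ sin φ₂) = 27.83489°

47.754°N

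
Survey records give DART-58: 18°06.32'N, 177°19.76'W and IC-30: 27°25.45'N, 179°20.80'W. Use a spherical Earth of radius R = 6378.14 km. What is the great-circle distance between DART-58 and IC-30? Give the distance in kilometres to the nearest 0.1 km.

DART-58: φ = +18.10533°, λ = -177.32933°
IC-30: φ = +27.42417°, λ = -179.34667°
Δφ = 9.3188°,  Δλ = -2.0173°
a = sin²(Δφ/2) + cos φ₁ cos φ₂ sin²(Δλ/2) = 0.006860
c = 2·arcsin(√a) = 0.165842 rad = 9.5021°
d = R·c = 6378.14 × 0.165842 = 1057.8 km

1057.8 km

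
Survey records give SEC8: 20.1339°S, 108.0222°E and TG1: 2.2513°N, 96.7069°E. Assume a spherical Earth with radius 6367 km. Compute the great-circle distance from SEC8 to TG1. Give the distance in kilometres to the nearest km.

Δφ = 22.3852°,  Δλ = -11.3153°
a = sin²(Δφ/2) + cos φ₁ cos φ₂ sin²(Δλ/2) = 0.046796
c = 2·arcsin(√a) = 0.436094 rad = 24.9863°
d = R·c = 6367 × 0.436094 = 2776.6 km

2777 km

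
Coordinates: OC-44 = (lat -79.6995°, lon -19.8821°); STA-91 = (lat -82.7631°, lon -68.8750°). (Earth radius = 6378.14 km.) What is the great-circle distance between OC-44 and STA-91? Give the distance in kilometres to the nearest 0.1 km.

Δφ = -3.0636°,  Δλ = -48.9929°
a = sin²(Δφ/2) + cos φ₁ cos φ₂ sin²(Δλ/2) = 0.004587
c = 2·arcsin(√a) = 0.135562 rad = 7.7671°
d = R·c = 6378.14 × 0.135562 = 864.6 km

864.6 km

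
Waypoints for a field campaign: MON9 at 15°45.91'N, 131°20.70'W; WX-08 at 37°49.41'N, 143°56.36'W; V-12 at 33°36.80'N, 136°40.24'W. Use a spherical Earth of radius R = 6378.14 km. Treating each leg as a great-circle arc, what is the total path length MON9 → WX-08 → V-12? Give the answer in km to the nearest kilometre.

MON9: φ = +15.76517°, λ = -131.34500°
WX-08: φ = +37.82350°, λ = -143.93933°
V-12: φ = +33.61333°, λ = -136.67067°
MON9→WX-08: c = 0.431091 rad, d = 2749.56 km
WX-08→V-12: c = 0.126456 rad, d = 806.56 km
Total = 2749.56 + 806.56 = 3556.11 km

3556 km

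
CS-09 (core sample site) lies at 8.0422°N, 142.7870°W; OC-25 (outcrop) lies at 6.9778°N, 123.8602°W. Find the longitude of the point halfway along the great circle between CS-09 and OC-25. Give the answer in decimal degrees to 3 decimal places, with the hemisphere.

Bx = cos φ₂ cos Δλ = 0.938927,  By = cos φ₂ sin Δλ = 0.321957
φₘ = atan2(sin φ₁ + sin φ₂, √((cos φ₁ + Bx)² + By²)) = 7.61241°
λₘ = λ₁ + atan2(By, cos φ₁ + Bx) = -133.31190°

133.312°W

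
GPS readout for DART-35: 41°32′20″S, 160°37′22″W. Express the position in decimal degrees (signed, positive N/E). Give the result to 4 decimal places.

-41.5389°, -160.6228°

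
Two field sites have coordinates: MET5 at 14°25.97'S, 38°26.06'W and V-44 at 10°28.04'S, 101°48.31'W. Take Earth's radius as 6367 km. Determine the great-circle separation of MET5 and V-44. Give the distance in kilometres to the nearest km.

6871 km

MET5: φ = -14.43283°, λ = -38.43433°
V-44: φ = -10.46733°, λ = -101.80517°
Δφ = 3.9655°,  Δλ = -63.3708°
a = sin²(Δφ/2) + cos φ₁ cos φ₂ sin²(Δλ/2) = 0.263937
c = 2·arcsin(√a) = 1.079094 rad = 61.8276°
d = R·c = 6367 × 1.079094 = 6870.6 km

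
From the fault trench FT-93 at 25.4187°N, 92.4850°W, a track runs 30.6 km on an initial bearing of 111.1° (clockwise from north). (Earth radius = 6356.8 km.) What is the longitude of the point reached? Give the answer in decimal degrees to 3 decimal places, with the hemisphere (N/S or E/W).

92.200°W

δ = d/R = 30.6/6356.8 = 0.004814 rad
φ₂ = arcsin(sin φ₁ cos δ + cos φ₁ sin δ cos θ)
   = arcsin(0.42923·0.99999 + 0.90320·0.00481·-0.36000) = 25.31914°
λ₂ = λ₁ + atan2(sin θ sin δ cos φ₁, cos δ − sin φ₁ sin φ₂) = -92.20034°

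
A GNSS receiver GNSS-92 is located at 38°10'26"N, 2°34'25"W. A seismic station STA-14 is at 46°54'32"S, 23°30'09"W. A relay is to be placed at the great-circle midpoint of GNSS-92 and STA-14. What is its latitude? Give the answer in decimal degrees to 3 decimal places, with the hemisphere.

4.441°S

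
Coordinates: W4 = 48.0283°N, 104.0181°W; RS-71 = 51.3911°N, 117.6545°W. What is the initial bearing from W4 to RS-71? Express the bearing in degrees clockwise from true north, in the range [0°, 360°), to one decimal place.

296.0°

Δλ = -13.6364°
y = sin Δλ · cos φ₂ = -0.147114
x = cos φ₁ sin φ₂ − sin φ₁ cos φ₂ cos Δλ = 0.071736
θ = atan2(y, x) = -64.0052° → 295.9948° (mod 360°)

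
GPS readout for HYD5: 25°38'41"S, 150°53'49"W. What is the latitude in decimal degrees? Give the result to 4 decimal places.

25° + 38′/60 + 41″/3600 = 25 + 0.63333 + 0.01139 = 25.6447°

25.6447°S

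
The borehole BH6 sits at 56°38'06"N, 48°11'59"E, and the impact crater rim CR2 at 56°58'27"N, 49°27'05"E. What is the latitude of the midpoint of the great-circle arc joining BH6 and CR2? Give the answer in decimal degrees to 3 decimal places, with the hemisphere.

56.806°N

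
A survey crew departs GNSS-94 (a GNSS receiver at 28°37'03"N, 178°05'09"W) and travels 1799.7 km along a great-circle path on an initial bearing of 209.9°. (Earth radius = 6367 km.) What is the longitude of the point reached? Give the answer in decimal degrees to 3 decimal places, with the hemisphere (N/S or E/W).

173.663°E

GNSS-94: φ = +28.61750°, λ = -178.08583°
δ = d/R = 1799.7/6367 = 0.282661 rad
φ₂ = arcsin(sin φ₁ cos δ + cos φ₁ sin δ cos θ)
   = arcsin(0.47896·0.96032 + 0.87784·0.27891·-0.86690) = 14.34165°
λ₂ = λ₁ + atan2(sin θ sin δ cos φ₁, cos δ − sin φ₁ sin φ₂) = 173.66338°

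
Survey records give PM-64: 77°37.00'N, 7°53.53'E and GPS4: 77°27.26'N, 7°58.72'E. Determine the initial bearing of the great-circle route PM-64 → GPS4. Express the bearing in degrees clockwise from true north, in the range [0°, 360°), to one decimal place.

173.4°

PM-64: φ = +77.61667°, λ = +7.89217°
GPS4: φ = +77.45433°, λ = +7.97867°
Δλ = 0.0865°
y = sin Δλ · cos φ₂ = 0.000328
x = cos φ₁ sin φ₂ − sin φ₁ cos φ₂ cos Δλ = -0.002833
θ = atan2(y, x) = 173.3971° → 173.3971° (mod 360°)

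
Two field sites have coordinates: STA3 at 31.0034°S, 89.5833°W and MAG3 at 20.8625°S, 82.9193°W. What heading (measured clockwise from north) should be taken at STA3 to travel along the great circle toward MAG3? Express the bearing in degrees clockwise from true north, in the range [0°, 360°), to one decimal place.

Δλ = 6.6640°
y = sin Δλ · cos φ₂ = 0.108438
x = cos φ₁ sin φ₂ − sin φ₁ cos φ₂ cos Δλ = 0.172818
θ = atan2(y, x) = 32.1072° → 32.1072° (mod 360°)

32.1°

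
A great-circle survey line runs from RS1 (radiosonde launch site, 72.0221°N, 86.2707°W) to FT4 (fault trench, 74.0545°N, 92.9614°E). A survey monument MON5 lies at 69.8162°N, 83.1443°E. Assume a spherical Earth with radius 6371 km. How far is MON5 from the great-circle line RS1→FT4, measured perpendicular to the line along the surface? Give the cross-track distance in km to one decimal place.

δ₁₃ = central angle RS1→MON5 = 0.663109 rad  (haversine)
θ₁₃ = bearing RS1→MON5 = 5.910°,  θ₁₂ = bearing RS1→FT4 = 0.378°
dₓₜ = R·arcsin(sin δ₁₃ · sin(θ₁₃ − θ₁₂)) = 6371·arcsin(0.61557·sin(5.532°)) = 378.274 km
|dₓₜ| = 378.274 km

378.3 km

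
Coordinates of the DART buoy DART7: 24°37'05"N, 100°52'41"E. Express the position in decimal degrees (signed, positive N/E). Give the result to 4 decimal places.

+24.6181°, +100.8781°

lat: 24.6181° N → +24.6181°
lon: 100.8781° E → +100.8781°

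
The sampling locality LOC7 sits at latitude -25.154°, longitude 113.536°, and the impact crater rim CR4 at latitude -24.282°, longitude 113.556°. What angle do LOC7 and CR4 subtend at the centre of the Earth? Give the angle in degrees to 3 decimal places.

Δφ = 0.8720°,  Δλ = 0.0200°
a = sin²(Δφ/2) + cos φ₁ cos φ₂ sin²(Δλ/2) = 0.000058
c = 2·arcsin(√a) = 0.015223 rad = 0.8722°

0.872°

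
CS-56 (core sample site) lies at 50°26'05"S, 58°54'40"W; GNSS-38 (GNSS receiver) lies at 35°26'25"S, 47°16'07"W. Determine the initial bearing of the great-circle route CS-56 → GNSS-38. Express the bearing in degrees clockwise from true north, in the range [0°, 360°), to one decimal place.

33.8°

CS-56: φ = -50.43472°, λ = -58.91111°
GNSS-38: φ = -35.44028°, λ = -47.26861°
Δλ = 11.6425°
y = sin Δλ · cos φ₂ = 0.164414
x = cos φ₁ sin φ₂ − sin φ₁ cos φ₂ cos Δλ = 0.245803
θ = atan2(y, x) = 33.7780° → 33.7780° (mod 360°)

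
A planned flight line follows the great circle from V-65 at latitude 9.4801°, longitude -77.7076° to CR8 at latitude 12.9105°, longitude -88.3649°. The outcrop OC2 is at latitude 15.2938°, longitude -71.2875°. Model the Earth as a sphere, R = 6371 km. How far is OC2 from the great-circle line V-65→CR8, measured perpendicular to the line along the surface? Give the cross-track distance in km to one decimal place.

843.5 km

δ₁₃ = central angle V-65→OC2 = 0.149202 rad  (haversine)
θ₁₃ = bearing V-65→OC2 = 46.517°,  θ₁₂ = bearing V-65→CR8 = 289.152°
dₓₜ = R·arcsin(sin δ₁₃ · sin(θ₁₃ − θ₁₂)) = 6371·arcsin(0.14865·sin(-242.635°)) = 843.529 km
|dₓₜ| = 843.529 km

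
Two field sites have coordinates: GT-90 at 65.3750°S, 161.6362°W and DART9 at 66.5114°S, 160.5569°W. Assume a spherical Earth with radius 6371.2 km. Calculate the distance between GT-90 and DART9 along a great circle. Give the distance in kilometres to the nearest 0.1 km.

Δφ = -1.1364°,  Δλ = 1.0793°
a = sin²(Δφ/2) + cos φ₁ cos φ₂ sin²(Δλ/2) = 0.000113
c = 2·arcsin(√a) = 0.021268 rad = 1.2186°
d = R·c = 6371.2 × 0.021268 = 135.5 km

135.5 km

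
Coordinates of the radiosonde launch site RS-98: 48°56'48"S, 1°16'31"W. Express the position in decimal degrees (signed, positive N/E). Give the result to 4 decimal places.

-48.9467°, -1.2753°

lat: 48.9467° S → -48.9467°
lon: 1.2753° W → -1.2753°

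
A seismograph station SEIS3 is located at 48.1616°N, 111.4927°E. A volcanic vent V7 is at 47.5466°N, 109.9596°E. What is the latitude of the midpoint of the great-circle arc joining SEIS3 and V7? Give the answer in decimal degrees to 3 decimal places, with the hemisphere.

47.857°N

Bx = cos φ₂ cos Δλ = 0.674749,  By = cos φ₂ sin Δλ = -0.018059
φₘ = atan2(sin φ₁ + sin φ₂, √((cos φ₁ + Bx)² + By²)) = 47.85665°
λₘ = λ₁ + atan2(By, cos φ₁ + Bx) = 110.72160°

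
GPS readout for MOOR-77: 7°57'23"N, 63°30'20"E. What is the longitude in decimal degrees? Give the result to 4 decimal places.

63.5056°E

63° + 30′/60 + 20″/3600 = 63 + 0.50000 + 0.00556 = 63.5056°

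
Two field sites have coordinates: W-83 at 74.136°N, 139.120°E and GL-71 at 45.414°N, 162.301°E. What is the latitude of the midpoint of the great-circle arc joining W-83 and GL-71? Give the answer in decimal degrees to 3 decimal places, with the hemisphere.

60.186°N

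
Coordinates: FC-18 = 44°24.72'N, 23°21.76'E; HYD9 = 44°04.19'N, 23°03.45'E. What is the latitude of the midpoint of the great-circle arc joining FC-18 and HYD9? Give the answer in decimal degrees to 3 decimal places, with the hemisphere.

FC-18: φ = +44.41200°, λ = +23.36267°
HYD9: φ = +44.06983°, λ = +23.05750°
Bx = cos φ₂ cos Δλ = 0.718482,  By = cos φ₂ sin Δλ = -0.003827
φₘ = atan2(sin φ₁ + sin φ₂, √((cos φ₁ + Bx)² + By²)) = 44.24102°
λₘ = λ₁ + atan2(By, cos φ₁ + Bx) = 23.20964°

44.241°N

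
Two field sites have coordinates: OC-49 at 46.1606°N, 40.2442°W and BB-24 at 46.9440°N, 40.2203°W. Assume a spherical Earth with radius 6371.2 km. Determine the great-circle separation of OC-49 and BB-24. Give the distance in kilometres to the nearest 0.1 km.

87.1 km

Δφ = 0.7834°,  Δλ = 0.0239°
a = sin²(Δφ/2) + cos φ₁ cos φ₂ sin²(Δλ/2) = 0.000047
c = 2·arcsin(√a) = 0.013676 rad = 0.7836°
d = R·c = 6371.2 × 0.013676 = 87.1 km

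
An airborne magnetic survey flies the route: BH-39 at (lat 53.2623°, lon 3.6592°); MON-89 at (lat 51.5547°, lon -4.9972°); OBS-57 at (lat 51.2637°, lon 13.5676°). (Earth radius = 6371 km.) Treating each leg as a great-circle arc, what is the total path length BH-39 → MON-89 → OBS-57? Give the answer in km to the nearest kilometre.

1901 km

BH-39→MON-89: c = 0.096791 rad, d = 616.66 km
MON-89→OBS-57: c = 0.201628 rad, d = 1284.57 km
Total = 616.66 + 1284.57 = 1901.23 km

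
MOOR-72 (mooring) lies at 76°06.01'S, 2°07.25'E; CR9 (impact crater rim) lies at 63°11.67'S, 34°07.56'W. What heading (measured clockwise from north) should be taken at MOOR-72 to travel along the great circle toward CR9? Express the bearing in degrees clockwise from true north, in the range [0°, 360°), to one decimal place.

MOOR-72: φ = -76.10017°, λ = +2.12083°
CR9: φ = -63.19450°, λ = -34.12600°
Δλ = -36.2468°
y = sin Δλ · cos φ₂ = -0.266639
x = cos φ₁ sin φ₂ − sin φ₁ cos φ₂ cos Δλ = 0.138630
θ = atan2(y, x) = -62.5292° → 297.4708° (mod 360°)

297.5°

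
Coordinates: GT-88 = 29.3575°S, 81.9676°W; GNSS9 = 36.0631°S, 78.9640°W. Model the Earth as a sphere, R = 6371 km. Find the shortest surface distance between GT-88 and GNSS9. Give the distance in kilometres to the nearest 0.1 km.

796.7 km

Δφ = -6.7056°,  Δλ = 3.0036°
a = sin²(Δφ/2) + cos φ₁ cos φ₂ sin²(Δλ/2) = 0.003904
c = 2·arcsin(√a) = 0.125051 rad = 7.1649°
d = R·c = 6371 × 0.125051 = 796.7 km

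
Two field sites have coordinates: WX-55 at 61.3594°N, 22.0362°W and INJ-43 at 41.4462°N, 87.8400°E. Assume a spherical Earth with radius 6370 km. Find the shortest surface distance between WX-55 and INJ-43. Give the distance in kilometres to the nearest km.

Δφ = -19.9132°,  Δλ = 109.8762°
a = sin²(Δφ/2) + cos φ₁ cos φ₂ sin²(Δλ/2) = 0.270613
c = 2·arcsin(√a) = 1.094181 rad = 62.6919°
d = R·c = 6370 × 1.094181 = 6969.9 km

6970 km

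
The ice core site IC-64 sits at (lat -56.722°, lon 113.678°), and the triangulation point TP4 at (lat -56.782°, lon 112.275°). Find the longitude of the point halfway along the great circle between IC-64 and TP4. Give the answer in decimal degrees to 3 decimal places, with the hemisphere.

112.977°E

Bx = cos φ₂ cos Δλ = 0.547662,  By = cos φ₂ sin Δλ = -0.013413
φₘ = atan2(sin φ₁ + sin φ₂, √((cos φ₁ + Bx)² + By²)) = -56.75397°
λₘ = λ₁ + atan2(By, cos φ₁ + Bx) = 112.97706°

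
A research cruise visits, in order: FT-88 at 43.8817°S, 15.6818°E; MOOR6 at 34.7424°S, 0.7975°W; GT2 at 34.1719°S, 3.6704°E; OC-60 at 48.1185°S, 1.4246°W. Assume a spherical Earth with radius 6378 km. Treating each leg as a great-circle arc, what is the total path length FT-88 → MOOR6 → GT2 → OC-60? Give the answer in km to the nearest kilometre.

3765 km

FT-88→MOOR6: c = 0.272965 rad, d = 1740.97 km
MOOR6→GT2: c = 0.065059 rad, d = 414.94 km
GT2→OC-60: c = 0.252310 rad, d = 1609.23 km
Total = 1740.97 + 414.94 + 1609.23 = 3765.15 km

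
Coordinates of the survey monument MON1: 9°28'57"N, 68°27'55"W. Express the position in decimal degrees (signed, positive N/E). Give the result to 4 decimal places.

lat: 9.4825° N → +9.4825°
lon: 68.4653° W → -68.4653°

+9.4825°, -68.4653°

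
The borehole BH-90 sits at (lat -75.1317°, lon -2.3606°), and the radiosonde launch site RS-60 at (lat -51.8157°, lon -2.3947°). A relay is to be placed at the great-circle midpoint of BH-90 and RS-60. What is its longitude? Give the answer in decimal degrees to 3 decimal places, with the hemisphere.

Bx = cos φ₂ cos Δλ = 0.618193,  By = cos φ₂ sin Δλ = -0.000368
φₘ = atan2(sin φ₁ + sin φ₂, √((cos φ₁ + Bx)² + By²)) = -63.47370°
λₘ = λ₁ + atan2(By, cos φ₁ + Bx) = -2.38470°

2.385°W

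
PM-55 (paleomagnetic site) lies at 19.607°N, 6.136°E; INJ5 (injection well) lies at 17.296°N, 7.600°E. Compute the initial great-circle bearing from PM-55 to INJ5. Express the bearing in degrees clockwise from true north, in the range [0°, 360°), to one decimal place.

148.8°

Δλ = 1.4640°
y = sin Δλ · cos φ₂ = 0.024394
x = cos φ₁ sin φ₂ − sin φ₁ cos φ₂ cos Δλ = -0.040219
θ = atan2(y, x) = 148.7624° → 148.7624° (mod 360°)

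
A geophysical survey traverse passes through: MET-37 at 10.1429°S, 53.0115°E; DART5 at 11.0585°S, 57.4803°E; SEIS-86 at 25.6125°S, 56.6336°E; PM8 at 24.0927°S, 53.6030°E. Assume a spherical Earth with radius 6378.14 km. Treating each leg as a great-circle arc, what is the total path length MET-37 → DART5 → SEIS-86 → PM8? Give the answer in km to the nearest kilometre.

MET-37→DART5: c = 0.078310 rad, d = 499.47 km
DART5→SEIS-86: c = 0.254399 rad, d = 1622.60 km
SEIS-86→PM8: c = 0.054835 rad, d = 349.74 km
Total = 499.47 + 1622.60 + 349.74 = 2471.81 km

2472 km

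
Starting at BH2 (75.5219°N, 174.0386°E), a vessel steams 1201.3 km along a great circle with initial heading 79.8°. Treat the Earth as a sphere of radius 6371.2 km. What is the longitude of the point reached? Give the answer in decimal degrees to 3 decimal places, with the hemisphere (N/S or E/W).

δ = d/R = 1201.3/6371.2 = 0.188552 rad
φ₂ = arcsin(sin φ₁ cos δ + cos φ₁ sin δ cos θ)
   = arcsin(0.96824·0.98228 + 0.25001·0.18744·0.17708) = 73.61365°
λ₂ = λ₁ + atan2(sin θ sin δ cos φ₁, cos δ − sin φ₁ sin φ₂) = -145.12499°

145.125°W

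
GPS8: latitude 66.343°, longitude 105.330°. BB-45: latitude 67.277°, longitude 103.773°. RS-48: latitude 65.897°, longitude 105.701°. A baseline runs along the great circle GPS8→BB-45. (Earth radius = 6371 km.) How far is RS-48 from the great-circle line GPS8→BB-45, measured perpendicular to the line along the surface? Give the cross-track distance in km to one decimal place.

δ₁₃ = central angle GPS8→RS-48 = 0.008214 rad  (haversine)
θ₁₃ = bearing GPS8→RS-48 = 161.219°,  θ₁₂ = bearing GPS8→BB-45 = 327.431°
dₓₜ = R·arcsin(sin δ₁₃ · sin(θ₁₃ − θ₁₂)) = 6371·arcsin(0.00821·sin(-166.212°)) = -12.472 km
|dₓₜ| = 12.472 km

12.5 km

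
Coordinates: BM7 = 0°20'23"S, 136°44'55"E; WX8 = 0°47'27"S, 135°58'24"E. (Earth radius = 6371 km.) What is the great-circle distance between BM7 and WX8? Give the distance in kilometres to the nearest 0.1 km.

99.7 km

BM7: φ = -0.33972°, λ = +136.74861°
WX8: φ = -0.79083°, λ = +135.97333°
Δφ = -0.4511°,  Δλ = -0.7753°
a = sin²(Δφ/2) + cos φ₁ cos φ₂ sin²(Δλ/2) = 0.000061
c = 2·arcsin(√a) = 0.015654 rad = 0.8969°
d = R·c = 6371 × 0.015654 = 99.7 km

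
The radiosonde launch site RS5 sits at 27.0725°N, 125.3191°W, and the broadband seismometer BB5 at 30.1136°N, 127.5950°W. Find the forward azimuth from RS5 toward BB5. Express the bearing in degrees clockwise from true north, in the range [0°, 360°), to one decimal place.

Δλ = -2.2759°
y = sin Δλ · cos φ₂ = -0.034352
x = cos φ₁ sin φ₂ − sin φ₁ cos φ₂ cos Δλ = 0.053363
θ = atan2(y, x) = -32.7710° → 327.2290° (mod 360°)

327.2°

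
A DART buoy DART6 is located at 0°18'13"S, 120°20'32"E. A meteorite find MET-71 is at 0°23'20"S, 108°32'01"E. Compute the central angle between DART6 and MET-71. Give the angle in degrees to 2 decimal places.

DART6: φ = -0.30361°, λ = +120.34222°
MET-71: φ = -0.38889°, λ = +108.53361°
Δφ = -0.0853°,  Δλ = -11.8086°
a = sin²(Δφ/2) + cos φ₁ cos φ₂ sin²(Δλ/2) = 0.010582
c = 2·arcsin(√a) = 0.206101 rad = 11.8087°

11.81°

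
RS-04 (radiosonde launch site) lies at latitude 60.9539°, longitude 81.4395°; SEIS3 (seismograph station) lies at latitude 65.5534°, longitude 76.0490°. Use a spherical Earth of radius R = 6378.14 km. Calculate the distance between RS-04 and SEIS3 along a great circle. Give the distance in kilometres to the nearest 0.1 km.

Δφ = 4.5995°,  Δλ = -5.3905°
a = sin²(Δφ/2) + cos φ₁ cos φ₂ sin²(Δλ/2) = 0.002055
c = 2·arcsin(√a) = 0.090684 rad = 5.1958°
d = R·c = 6378.14 × 0.090684 = 578.4 km

578.4 km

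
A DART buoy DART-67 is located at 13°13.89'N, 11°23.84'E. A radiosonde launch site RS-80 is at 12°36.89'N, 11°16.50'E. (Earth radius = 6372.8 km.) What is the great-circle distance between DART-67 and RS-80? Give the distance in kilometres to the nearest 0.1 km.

69.9 km

DART-67: φ = +13.23150°, λ = +11.39733°
RS-80: φ = +12.61483°, λ = +11.27500°
Δφ = -0.6167°,  Δλ = -0.1223°
a = sin²(Δφ/2) + cos φ₁ cos φ₂ sin²(Δλ/2) = 0.000030
c = 2·arcsin(√a) = 0.010962 rad = 0.6281°
d = R·c = 6372.8 × 0.010962 = 69.9 km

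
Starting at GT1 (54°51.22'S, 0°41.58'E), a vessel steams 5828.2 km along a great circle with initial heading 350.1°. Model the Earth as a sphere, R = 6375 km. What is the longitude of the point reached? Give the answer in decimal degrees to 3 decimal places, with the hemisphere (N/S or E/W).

GT1: φ = -54.85367°, λ = +0.69300°
δ = d/R = 5828.2/6375 = 0.914227 rad
φ₂ = arcsin(sin φ₁ cos δ + cos φ₁ sin δ cos θ)
   = arcsin(-0.81768·0.61040 + 0.57567·0.79209·0.98511) = -2.86174°
λ₂ = λ₁ + atan2(sin θ sin δ cos φ₁, cos δ − sin φ₁ sin φ₂) = -7.14390°

7.144°W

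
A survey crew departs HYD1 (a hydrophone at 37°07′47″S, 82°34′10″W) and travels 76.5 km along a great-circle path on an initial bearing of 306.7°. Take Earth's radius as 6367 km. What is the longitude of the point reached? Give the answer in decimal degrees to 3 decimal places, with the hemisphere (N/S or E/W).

83.258°W

HYD1: φ = -37.12972°, λ = -82.56944°
δ = d/R = 76.5/6367 = 0.012015 rad
φ₂ = arcsin(sin φ₁ cos δ + cos φ₁ sin δ cos θ)
   = arcsin(-0.60362·0.99993 + 0.79727·0.01201·0.59763) = -36.71631°
λ₂ = λ₁ + atan2(sin θ sin δ cos φ₁, cos δ − sin φ₁ sin φ₂) = -83.25800°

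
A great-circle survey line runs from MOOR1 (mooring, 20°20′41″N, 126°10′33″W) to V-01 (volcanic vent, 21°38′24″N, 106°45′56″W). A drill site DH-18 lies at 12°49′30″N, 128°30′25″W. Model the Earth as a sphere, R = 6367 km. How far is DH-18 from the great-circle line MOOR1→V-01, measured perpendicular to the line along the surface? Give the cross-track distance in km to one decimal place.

793.1 km

MOOR1: φ = +20.34472°, λ = -126.17583°
V-01: φ = +21.64000°, λ = -106.76556°
DH-18: φ = +12.82500°, λ = -128.50694°
δ₁₃ = central angle MOOR1→DH-18 = 0.136904 rad  (haversine)
θ₁₃ = bearing MOOR1→DH-18 = 196.894°,  θ₁₂ = bearing MOOR1→V-01 = 82.445°
dₓₜ = R·arcsin(sin δ₁₃ · sin(θ₁₃ − θ₁₂)) = 6367·arcsin(0.13648·sin(114.449°)) = 793.076 km
|dₓₜ| = 793.076 km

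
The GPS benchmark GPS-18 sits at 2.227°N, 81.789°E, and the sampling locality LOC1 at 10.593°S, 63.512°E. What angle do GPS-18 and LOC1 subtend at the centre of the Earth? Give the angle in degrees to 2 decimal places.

Δφ = -12.8200°,  Δλ = -18.2770°
a = sin²(Δφ/2) + cos φ₁ cos φ₂ sin²(Δλ/2) = 0.037240
c = 2·arcsin(√a) = 0.388388 rad = 22.2530°

22.25°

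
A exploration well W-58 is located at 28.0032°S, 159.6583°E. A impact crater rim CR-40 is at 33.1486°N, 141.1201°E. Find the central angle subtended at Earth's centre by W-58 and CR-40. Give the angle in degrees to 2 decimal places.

Δφ = 61.1518°,  Δλ = -18.5382°
a = sin²(Δφ/2) + cos φ₁ cos φ₂ sin²(Δλ/2) = 0.277933
c = 2·arcsin(√a) = 1.110590 rad = 63.6321°

63.63°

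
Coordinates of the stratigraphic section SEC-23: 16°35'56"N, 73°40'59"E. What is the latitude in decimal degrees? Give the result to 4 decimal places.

16.5989°N

16° + 35′/60 + 56″/3600 = 16 + 0.58333 + 0.01556 = 16.5989°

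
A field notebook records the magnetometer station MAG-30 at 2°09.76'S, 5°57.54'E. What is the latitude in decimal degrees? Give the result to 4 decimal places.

2.1627°S

2° + 9.76′/60 = 2 + 0.16267 = 2.1627°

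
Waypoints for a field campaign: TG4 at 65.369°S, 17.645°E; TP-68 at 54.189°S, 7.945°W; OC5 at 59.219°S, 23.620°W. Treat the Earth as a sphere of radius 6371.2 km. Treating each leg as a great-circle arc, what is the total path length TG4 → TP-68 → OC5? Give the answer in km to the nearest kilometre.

2977 km

TG4→TP-68: c = 0.293966 rad, d = 1872.92 km
TP-68→OC5: c = 0.173348 rad, d = 1104.44 km
Total = 1872.92 + 1104.44 = 2977.35 km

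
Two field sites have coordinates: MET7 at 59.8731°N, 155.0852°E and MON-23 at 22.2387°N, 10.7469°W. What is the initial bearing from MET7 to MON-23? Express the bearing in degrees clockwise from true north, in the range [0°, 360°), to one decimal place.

Δλ = -165.8321°
y = sin Δλ · cos φ₂ = -0.226557
x = cos φ₁ sin φ₂ − sin φ₁ cos φ₂ cos Δλ = 0.966186
θ = atan2(y, x) = -13.1967° → 346.8033° (mod 360°)

346.8°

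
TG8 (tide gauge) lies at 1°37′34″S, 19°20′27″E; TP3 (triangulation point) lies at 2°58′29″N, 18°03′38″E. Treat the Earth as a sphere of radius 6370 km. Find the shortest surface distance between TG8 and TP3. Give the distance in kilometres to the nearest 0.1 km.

530.9 km

TG8: φ = -1.62611°, λ = +19.34083°
TP3: φ = +2.97472°, λ = +18.06056°
Δφ = 4.6008°,  Δλ = -1.2803°
a = sin²(Δφ/2) + cos φ₁ cos φ₂ sin²(Δλ/2) = 0.001736
c = 2·arcsin(√a) = 0.083349 rad = 4.7755°
d = R·c = 6370 × 0.083349 = 530.9 km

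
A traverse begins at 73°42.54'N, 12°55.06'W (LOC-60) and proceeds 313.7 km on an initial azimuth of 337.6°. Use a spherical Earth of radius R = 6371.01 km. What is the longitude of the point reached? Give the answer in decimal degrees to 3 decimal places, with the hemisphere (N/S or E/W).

17.452°W

LOC-60: φ = +73.70900°, λ = -12.91767°
δ = d/R = 313.7/6371.01 = 0.049239 rad
φ₂ = arcsin(sin φ₁ cos δ + cos φ₁ sin δ cos θ)
   = arcsin(0.95985·0.99879 + 0.28052·0.04922·0.92455) = 76.27627°
λ₂ = λ₁ + atan2(sin θ sin δ cos φ₁, cos δ − sin φ₁ sin φ₂) = -17.45210°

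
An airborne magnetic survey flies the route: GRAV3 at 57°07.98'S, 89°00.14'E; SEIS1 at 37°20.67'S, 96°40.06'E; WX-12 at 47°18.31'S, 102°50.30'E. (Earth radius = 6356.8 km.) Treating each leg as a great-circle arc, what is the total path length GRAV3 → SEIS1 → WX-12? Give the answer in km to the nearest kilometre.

GRAV3: φ = -57.13300°, λ = +89.00233°
SEIS1: φ = -37.34450°, λ = +96.66767°
WX-12: φ = -47.30517°, λ = +102.83833°
GRAV3→SEIS1: c = 0.356588 rad, d = 2266.76 km
SEIS1→WX-12: c = 0.191061 rad, d = 1214.54 km
Total = 2266.76 + 1214.54 = 3481.29 km

3481 km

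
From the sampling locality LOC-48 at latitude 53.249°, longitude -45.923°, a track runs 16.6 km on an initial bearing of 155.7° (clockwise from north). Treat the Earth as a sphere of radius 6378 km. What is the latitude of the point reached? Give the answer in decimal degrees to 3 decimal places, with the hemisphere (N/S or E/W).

53.113°N

δ = d/R = 16.6/6378 = 0.002603 rad
φ₂ = arcsin(sin φ₁ cos δ + cos φ₁ sin δ cos θ)
   = arcsin(0.80124·1.00000 + 0.59834·0.00260·-0.91140) = 53.11304°
λ₂ = λ₁ + atan2(sin θ sin δ cos φ₁, cos δ − sin φ₁ sin φ₂) = -45.82076°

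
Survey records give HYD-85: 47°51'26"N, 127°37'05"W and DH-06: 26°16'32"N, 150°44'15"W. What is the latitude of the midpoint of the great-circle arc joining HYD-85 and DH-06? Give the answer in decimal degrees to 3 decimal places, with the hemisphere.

37.621°N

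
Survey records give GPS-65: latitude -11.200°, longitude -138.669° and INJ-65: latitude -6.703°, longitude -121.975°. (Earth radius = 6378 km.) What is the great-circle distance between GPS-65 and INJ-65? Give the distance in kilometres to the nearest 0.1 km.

Δφ = 4.4970°,  Δλ = 16.6940°
a = sin²(Δφ/2) + cos φ₁ cos φ₂ sin²(Δλ/2) = 0.022070
c = 2·arcsin(√a) = 0.298226 rad = 17.0871°
d = R·c = 6378 × 0.298226 = 1902.1 km

1902.1 km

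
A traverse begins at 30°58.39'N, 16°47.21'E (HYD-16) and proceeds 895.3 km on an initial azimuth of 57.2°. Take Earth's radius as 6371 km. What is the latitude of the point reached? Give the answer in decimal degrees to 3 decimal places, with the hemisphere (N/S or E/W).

35.073°N

HYD-16: φ = +30.97317°, λ = +16.78683°
δ = d/R = 895.3/6371 = 0.140527 rad
φ₂ = arcsin(sin φ₁ cos δ + cos φ₁ sin δ cos θ)
   = arcsin(0.51464·0.99014 + 0.85741·0.14007·0.54171) = 35.07295°
λ₂ = λ₁ + atan2(sin θ sin δ cos φ₁, cos δ − sin φ₁ sin φ₂) = 25.05783°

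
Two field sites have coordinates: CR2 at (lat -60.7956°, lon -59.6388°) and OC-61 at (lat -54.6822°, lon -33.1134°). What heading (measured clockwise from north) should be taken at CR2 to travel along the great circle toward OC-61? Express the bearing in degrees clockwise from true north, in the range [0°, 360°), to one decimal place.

Δλ = 26.5254°
y = sin Δλ · cos φ₂ = 0.258181
x = cos φ₁ sin φ₂ − sin φ₁ cos φ₂ cos Δλ = 0.053378
θ = atan2(y, x) = 78.3189° → 78.3189° (mod 360°)

78.3°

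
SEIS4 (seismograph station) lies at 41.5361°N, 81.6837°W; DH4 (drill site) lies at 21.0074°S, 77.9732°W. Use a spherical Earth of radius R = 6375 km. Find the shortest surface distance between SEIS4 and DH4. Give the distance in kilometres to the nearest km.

Δφ = -62.5435°,  Δλ = 3.7105°
a = sin²(Δφ/2) + cos φ₁ cos φ₂ sin²(Δλ/2) = 0.270195
c = 2·arcsin(√a) = 1.093240 rad = 62.6380°
d = R·c = 6375 × 1.093240 = 6969.4 km

6969 km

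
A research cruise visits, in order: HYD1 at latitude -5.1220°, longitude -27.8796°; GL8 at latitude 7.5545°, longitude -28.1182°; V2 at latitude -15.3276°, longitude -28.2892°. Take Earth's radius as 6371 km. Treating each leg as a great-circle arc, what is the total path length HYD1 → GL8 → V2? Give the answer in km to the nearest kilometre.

HYD1→GL8: c = 0.221286 rad, d = 1409.81 km
GL8→V2: c = 0.399379 rad, d = 2544.44 km
Total = 1409.81 + 2544.44 = 3954.25 km

3954 km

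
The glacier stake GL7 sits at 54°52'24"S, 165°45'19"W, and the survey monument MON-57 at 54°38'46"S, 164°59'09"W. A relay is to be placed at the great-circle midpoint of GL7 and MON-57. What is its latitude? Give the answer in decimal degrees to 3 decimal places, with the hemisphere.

54.760°S

GL7: φ = -54.87333°, λ = -165.75528°
MON-57: φ = -54.64611°, λ = -164.98583°
Bx = cos φ₂ cos Δλ = 0.578573,  By = cos φ₂ sin Δλ = 0.007770
φₘ = atan2(sin φ₁ + sin φ₂, √((cos φ₁ + Bx)² + By²)) = -54.76033°
λₘ = λ₁ + atan2(By, cos φ₁ + Bx) = -165.36948°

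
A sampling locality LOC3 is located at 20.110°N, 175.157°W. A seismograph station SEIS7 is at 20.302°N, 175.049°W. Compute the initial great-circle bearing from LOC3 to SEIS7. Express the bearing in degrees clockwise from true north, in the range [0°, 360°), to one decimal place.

Δλ = 0.1080°
y = sin Δλ · cos φ₂ = 0.001768
x = cos φ₁ sin φ₂ − sin φ₁ cos φ₂ cos Δλ = 0.003352
θ = atan2(y, x) = 27.8101° → 27.8101° (mod 360°)

27.8°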